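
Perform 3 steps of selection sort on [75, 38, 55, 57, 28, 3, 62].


Initial: [75, 38, 55, 57, 28, 3, 62]
Step 1: min=3 at 5
  Swap: [3, 38, 55, 57, 28, 75, 62]
Step 2: min=28 at 4
  Swap: [3, 28, 55, 57, 38, 75, 62]
Step 3: min=38 at 4
  Swap: [3, 28, 38, 57, 55, 75, 62]

After 3 steps: [3, 28, 38, 57, 55, 75, 62]


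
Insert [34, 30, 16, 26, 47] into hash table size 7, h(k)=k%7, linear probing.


Insert 34: h=6 -> slot 6
Insert 30: h=2 -> slot 2
Insert 16: h=2, 1 probes -> slot 3
Insert 26: h=5 -> slot 5
Insert 47: h=5, 2 probes -> slot 0

Table: [47, None, 30, 16, None, 26, 34]


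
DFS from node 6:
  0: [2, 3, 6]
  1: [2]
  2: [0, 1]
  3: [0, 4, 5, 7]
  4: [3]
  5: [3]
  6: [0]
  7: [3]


Visit 6, push [0]
Visit 0, push [3, 2]
Visit 2, push [1]
Visit 1, push []
Visit 3, push [7, 5, 4]
Visit 4, push []
Visit 5, push []
Visit 7, push []

DFS order: [6, 0, 2, 1, 3, 4, 5, 7]


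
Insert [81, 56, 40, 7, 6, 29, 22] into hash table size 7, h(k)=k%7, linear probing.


Insert 81: h=4 -> slot 4
Insert 56: h=0 -> slot 0
Insert 40: h=5 -> slot 5
Insert 7: h=0, 1 probes -> slot 1
Insert 6: h=6 -> slot 6
Insert 29: h=1, 1 probes -> slot 2
Insert 22: h=1, 2 probes -> slot 3

Table: [56, 7, 29, 22, 81, 40, 6]


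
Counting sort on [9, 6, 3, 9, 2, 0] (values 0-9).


Input: [9, 6, 3, 9, 2, 0]
Counts: [1, 0, 1, 1, 0, 0, 1, 0, 0, 2]

Sorted: [0, 2, 3, 6, 9, 9]


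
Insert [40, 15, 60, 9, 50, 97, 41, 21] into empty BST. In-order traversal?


Insert 40: root
Insert 15: L from 40
Insert 60: R from 40
Insert 9: L from 40 -> L from 15
Insert 50: R from 40 -> L from 60
Insert 97: R from 40 -> R from 60
Insert 41: R from 40 -> L from 60 -> L from 50
Insert 21: L from 40 -> R from 15

In-order: [9, 15, 21, 40, 41, 50, 60, 97]


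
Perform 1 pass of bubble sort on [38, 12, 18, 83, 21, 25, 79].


Initial: [38, 12, 18, 83, 21, 25, 79]
Pass 1: [12, 18, 38, 21, 25, 79, 83] (5 swaps)

After 1 pass: [12, 18, 38, 21, 25, 79, 83]


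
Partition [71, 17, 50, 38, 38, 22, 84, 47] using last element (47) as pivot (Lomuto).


Pivot: 47
  17 <= 47: swap -> [17, 71, 50, 38, 38, 22, 84, 47]
  38 <= 47: swap -> [17, 38, 50, 71, 38, 22, 84, 47]
  38 <= 47: swap -> [17, 38, 38, 71, 50, 22, 84, 47]
  22 <= 47: swap -> [17, 38, 38, 22, 50, 71, 84, 47]
Place pivot at 4: [17, 38, 38, 22, 47, 71, 84, 50]

Partitioned: [17, 38, 38, 22, 47, 71, 84, 50]


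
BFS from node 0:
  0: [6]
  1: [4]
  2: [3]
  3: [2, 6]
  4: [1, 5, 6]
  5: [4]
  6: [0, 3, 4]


Visit 0, enqueue [6]
Visit 6, enqueue [3, 4]
Visit 3, enqueue [2]
Visit 4, enqueue [1, 5]
Visit 2, enqueue []
Visit 1, enqueue []
Visit 5, enqueue []

BFS order: [0, 6, 3, 4, 2, 1, 5]


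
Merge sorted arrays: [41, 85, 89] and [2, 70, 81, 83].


Take 2 from B
Take 41 from A
Take 70 from B
Take 81 from B
Take 83 from B

Merged: [2, 41, 70, 81, 83, 85, 89]


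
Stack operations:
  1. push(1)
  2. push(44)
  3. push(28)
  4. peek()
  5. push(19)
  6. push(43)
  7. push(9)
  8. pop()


push(1) -> [1]
push(44) -> [1, 44]
push(28) -> [1, 44, 28]
peek()->28
push(19) -> [1, 44, 28, 19]
push(43) -> [1, 44, 28, 19, 43]
push(9) -> [1, 44, 28, 19, 43, 9]
pop()->9, [1, 44, 28, 19, 43]

Final stack: [1, 44, 28, 19, 43]


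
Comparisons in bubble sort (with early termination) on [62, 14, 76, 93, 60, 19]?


Algorithm: bubble sort (with early termination)
Input: [62, 14, 76, 93, 60, 19]
Sorted: [14, 19, 60, 62, 76, 93]

15


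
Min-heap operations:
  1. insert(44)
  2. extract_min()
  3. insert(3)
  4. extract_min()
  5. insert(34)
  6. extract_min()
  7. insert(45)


insert(44) -> [44]
extract_min()->44, []
insert(3) -> [3]
extract_min()->3, []
insert(34) -> [34]
extract_min()->34, []
insert(45) -> [45]

Final heap: [45]


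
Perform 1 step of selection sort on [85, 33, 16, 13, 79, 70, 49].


Initial: [85, 33, 16, 13, 79, 70, 49]
Step 1: min=13 at 3
  Swap: [13, 33, 16, 85, 79, 70, 49]

After 1 step: [13, 33, 16, 85, 79, 70, 49]


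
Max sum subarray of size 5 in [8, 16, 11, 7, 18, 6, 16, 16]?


[0:5]: 60
[1:6]: 58
[2:7]: 58
[3:8]: 63

Max: 63 at [3:8]


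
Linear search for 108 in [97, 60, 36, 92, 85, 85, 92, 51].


i=0: 97!=108
i=1: 60!=108
i=2: 36!=108
i=3: 92!=108
i=4: 85!=108
i=5: 85!=108
i=6: 92!=108
i=7: 51!=108

Not found, 8 comps


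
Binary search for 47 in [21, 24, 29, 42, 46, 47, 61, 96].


Step 1: lo=0, hi=7, mid=3, val=42
Step 2: lo=4, hi=7, mid=5, val=47

Found at index 5


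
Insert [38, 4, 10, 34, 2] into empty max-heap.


Insert 38: [38]
Insert 4: [38, 4]
Insert 10: [38, 4, 10]
Insert 34: [38, 34, 10, 4]
Insert 2: [38, 34, 10, 4, 2]

Final heap: [38, 34, 10, 4, 2]


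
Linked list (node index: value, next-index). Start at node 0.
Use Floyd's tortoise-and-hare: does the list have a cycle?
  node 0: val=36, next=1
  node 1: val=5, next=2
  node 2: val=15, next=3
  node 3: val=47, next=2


Floyd's tortoise (slow, +1) and hare (fast, +2):
  init: slow=0, fast=0
  step 1: slow=1, fast=2
  step 2: slow=2, fast=2
  slow == fast at node 2: cycle detected

Cycle: yes


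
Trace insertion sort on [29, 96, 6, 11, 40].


Initial: [29, 96, 6, 11, 40]
Insert 96: [29, 96, 6, 11, 40]
Insert 6: [6, 29, 96, 11, 40]
Insert 11: [6, 11, 29, 96, 40]
Insert 40: [6, 11, 29, 40, 96]

Sorted: [6, 11, 29, 40, 96]


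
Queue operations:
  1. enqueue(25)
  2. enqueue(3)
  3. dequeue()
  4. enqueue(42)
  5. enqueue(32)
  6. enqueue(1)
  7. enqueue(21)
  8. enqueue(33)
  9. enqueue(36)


enqueue(25) -> [25]
enqueue(3) -> [25, 3]
dequeue()->25, [3]
enqueue(42) -> [3, 42]
enqueue(32) -> [3, 42, 32]
enqueue(1) -> [3, 42, 32, 1]
enqueue(21) -> [3, 42, 32, 1, 21]
enqueue(33) -> [3, 42, 32, 1, 21, 33]
enqueue(36) -> [3, 42, 32, 1, 21, 33, 36]

Final queue: [3, 42, 32, 1, 21, 33, 36]


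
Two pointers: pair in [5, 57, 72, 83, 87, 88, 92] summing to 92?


lo=0(5)+hi=6(92)=97
lo=0(5)+hi=5(88)=93
lo=0(5)+hi=4(87)=92

Yes: 5+87=92


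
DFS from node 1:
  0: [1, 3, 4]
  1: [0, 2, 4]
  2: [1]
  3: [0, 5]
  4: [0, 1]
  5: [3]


Visit 1, push [4, 2, 0]
Visit 0, push [4, 3]
Visit 3, push [5]
Visit 5, push []
Visit 4, push []
Visit 2, push []

DFS order: [1, 0, 3, 5, 4, 2]


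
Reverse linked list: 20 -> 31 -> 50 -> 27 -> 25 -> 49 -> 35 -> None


Step 1: curr=20, set curr.next=prev(None) | reversed so far: 20
Step 2: curr=31, set curr.next=prev(20) | reversed so far: 31 -> 20
Step 3: curr=50, set curr.next=prev(31) | reversed so far: 50 -> 31 -> 20
Step 4: curr=27, set curr.next=prev(50) | reversed so far: 27 -> 50 -> 31 -> 20
Step 5: curr=25, set curr.next=prev(27) | reversed so far: 25 -> 27 -> 50 -> 31 -> 20
Step 6: curr=49, set curr.next=prev(25) | reversed so far: 49 -> 25 -> 27 -> 50 -> 31 -> 20
Step 7: curr=35, set curr.next=prev(49) | reversed so far: 35 -> 49 -> 25 -> 27 -> 50 -> 31 -> 20

35 -> 49 -> 25 -> 27 -> 50 -> 31 -> 20 -> None


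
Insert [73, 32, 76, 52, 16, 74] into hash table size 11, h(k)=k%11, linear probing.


Insert 73: h=7 -> slot 7
Insert 32: h=10 -> slot 10
Insert 76: h=10, 1 probes -> slot 0
Insert 52: h=8 -> slot 8
Insert 16: h=5 -> slot 5
Insert 74: h=8, 1 probes -> slot 9

Table: [76, None, None, None, None, 16, None, 73, 52, 74, 32]


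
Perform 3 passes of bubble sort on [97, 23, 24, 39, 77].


Initial: [97, 23, 24, 39, 77]
Pass 1: [23, 24, 39, 77, 97] (4 swaps)
Pass 2: [23, 24, 39, 77, 97] (0 swaps)
Pass 3: [23, 24, 39, 77, 97] (0 swaps)

After 3 passes: [23, 24, 39, 77, 97]


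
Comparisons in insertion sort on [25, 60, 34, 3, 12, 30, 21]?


Algorithm: insertion sort
Input: [25, 60, 34, 3, 12, 30, 21]
Sorted: [3, 12, 21, 25, 30, 34, 60]

18


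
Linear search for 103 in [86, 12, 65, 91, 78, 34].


i=0: 86!=103
i=1: 12!=103
i=2: 65!=103
i=3: 91!=103
i=4: 78!=103
i=5: 34!=103

Not found, 6 comps


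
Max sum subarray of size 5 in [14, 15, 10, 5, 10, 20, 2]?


[0:5]: 54
[1:6]: 60
[2:7]: 47

Max: 60 at [1:6]


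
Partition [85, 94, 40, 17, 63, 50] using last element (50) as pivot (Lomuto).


Pivot: 50
  40 <= 50: swap -> [40, 94, 85, 17, 63, 50]
  17 <= 50: swap -> [40, 17, 85, 94, 63, 50]
Place pivot at 2: [40, 17, 50, 94, 63, 85]

Partitioned: [40, 17, 50, 94, 63, 85]


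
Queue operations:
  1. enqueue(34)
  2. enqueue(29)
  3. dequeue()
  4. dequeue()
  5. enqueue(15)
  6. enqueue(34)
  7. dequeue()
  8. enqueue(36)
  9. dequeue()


enqueue(34) -> [34]
enqueue(29) -> [34, 29]
dequeue()->34, [29]
dequeue()->29, []
enqueue(15) -> [15]
enqueue(34) -> [15, 34]
dequeue()->15, [34]
enqueue(36) -> [34, 36]
dequeue()->34, [36]

Final queue: [36]


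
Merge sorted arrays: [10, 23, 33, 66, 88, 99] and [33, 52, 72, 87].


Take 10 from A
Take 23 from A
Take 33 from A
Take 33 from B
Take 52 from B
Take 66 from A
Take 72 from B
Take 87 from B

Merged: [10, 23, 33, 33, 52, 66, 72, 87, 88, 99]


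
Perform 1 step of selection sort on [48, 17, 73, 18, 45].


Initial: [48, 17, 73, 18, 45]
Step 1: min=17 at 1
  Swap: [17, 48, 73, 18, 45]

After 1 step: [17, 48, 73, 18, 45]


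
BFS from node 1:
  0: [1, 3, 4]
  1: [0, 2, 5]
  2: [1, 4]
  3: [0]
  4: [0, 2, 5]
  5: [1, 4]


Visit 1, enqueue [0, 2, 5]
Visit 0, enqueue [3, 4]
Visit 2, enqueue []
Visit 5, enqueue []
Visit 3, enqueue []
Visit 4, enqueue []

BFS order: [1, 0, 2, 5, 3, 4]


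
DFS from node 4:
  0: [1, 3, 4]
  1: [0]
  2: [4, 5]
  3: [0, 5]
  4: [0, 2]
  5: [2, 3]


Visit 4, push [2, 0]
Visit 0, push [3, 1]
Visit 1, push []
Visit 3, push [5]
Visit 5, push [2]
Visit 2, push []

DFS order: [4, 0, 1, 3, 5, 2]


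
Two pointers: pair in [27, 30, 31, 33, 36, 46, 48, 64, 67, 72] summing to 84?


lo=0(27)+hi=9(72)=99
lo=0(27)+hi=8(67)=94
lo=0(27)+hi=7(64)=91
lo=0(27)+hi=6(48)=75
lo=1(30)+hi=6(48)=78
lo=2(31)+hi=6(48)=79
lo=3(33)+hi=6(48)=81
lo=4(36)+hi=6(48)=84

Yes: 36+48=84


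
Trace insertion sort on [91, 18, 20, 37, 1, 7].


Initial: [91, 18, 20, 37, 1, 7]
Insert 18: [18, 91, 20, 37, 1, 7]
Insert 20: [18, 20, 91, 37, 1, 7]
Insert 37: [18, 20, 37, 91, 1, 7]
Insert 1: [1, 18, 20, 37, 91, 7]
Insert 7: [1, 7, 18, 20, 37, 91]

Sorted: [1, 7, 18, 20, 37, 91]


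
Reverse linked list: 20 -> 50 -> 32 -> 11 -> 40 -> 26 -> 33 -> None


Step 1: curr=20, set curr.next=prev(None) | reversed so far: 20
Step 2: curr=50, set curr.next=prev(20) | reversed so far: 50 -> 20
Step 3: curr=32, set curr.next=prev(50) | reversed so far: 32 -> 50 -> 20
Step 4: curr=11, set curr.next=prev(32) | reversed so far: 11 -> 32 -> 50 -> 20
Step 5: curr=40, set curr.next=prev(11) | reversed so far: 40 -> 11 -> 32 -> 50 -> 20
Step 6: curr=26, set curr.next=prev(40) | reversed so far: 26 -> 40 -> 11 -> 32 -> 50 -> 20
Step 7: curr=33, set curr.next=prev(26) | reversed so far: 33 -> 26 -> 40 -> 11 -> 32 -> 50 -> 20

33 -> 26 -> 40 -> 11 -> 32 -> 50 -> 20 -> None


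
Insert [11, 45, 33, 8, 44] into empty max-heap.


Insert 11: [11]
Insert 45: [45, 11]
Insert 33: [45, 11, 33]
Insert 8: [45, 11, 33, 8]
Insert 44: [45, 44, 33, 8, 11]

Final heap: [45, 44, 33, 8, 11]


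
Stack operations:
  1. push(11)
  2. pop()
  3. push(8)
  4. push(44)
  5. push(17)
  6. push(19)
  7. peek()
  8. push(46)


push(11) -> [11]
pop()->11, []
push(8) -> [8]
push(44) -> [8, 44]
push(17) -> [8, 44, 17]
push(19) -> [8, 44, 17, 19]
peek()->19
push(46) -> [8, 44, 17, 19, 46]

Final stack: [8, 44, 17, 19, 46]


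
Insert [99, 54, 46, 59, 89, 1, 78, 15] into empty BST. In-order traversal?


Insert 99: root
Insert 54: L from 99
Insert 46: L from 99 -> L from 54
Insert 59: L from 99 -> R from 54
Insert 89: L from 99 -> R from 54 -> R from 59
Insert 1: L from 99 -> L from 54 -> L from 46
Insert 78: L from 99 -> R from 54 -> R from 59 -> L from 89
Insert 15: L from 99 -> L from 54 -> L from 46 -> R from 1

In-order: [1, 15, 46, 54, 59, 78, 89, 99]


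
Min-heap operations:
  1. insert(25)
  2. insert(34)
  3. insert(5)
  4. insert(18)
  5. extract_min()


insert(25) -> [25]
insert(34) -> [25, 34]
insert(5) -> [5, 34, 25]
insert(18) -> [5, 18, 25, 34]
extract_min()->5, [18, 34, 25]

Final heap: [18, 34, 25]


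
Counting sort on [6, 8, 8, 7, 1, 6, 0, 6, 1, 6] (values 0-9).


Input: [6, 8, 8, 7, 1, 6, 0, 6, 1, 6]
Counts: [1, 2, 0, 0, 0, 0, 4, 1, 2, 0]

Sorted: [0, 1, 1, 6, 6, 6, 6, 7, 8, 8]


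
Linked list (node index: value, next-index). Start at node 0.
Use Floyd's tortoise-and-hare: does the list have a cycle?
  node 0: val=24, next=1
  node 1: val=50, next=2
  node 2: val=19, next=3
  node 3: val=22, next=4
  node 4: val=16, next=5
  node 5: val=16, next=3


Floyd's tortoise (slow, +1) and hare (fast, +2):
  init: slow=0, fast=0
  step 1: slow=1, fast=2
  step 2: slow=2, fast=4
  step 3: slow=3, fast=3
  slow == fast at node 3: cycle detected

Cycle: yes


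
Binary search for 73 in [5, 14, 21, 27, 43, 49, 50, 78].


Step 1: lo=0, hi=7, mid=3, val=27
Step 2: lo=4, hi=7, mid=5, val=49
Step 3: lo=6, hi=7, mid=6, val=50
Step 4: lo=7, hi=7, mid=7, val=78

Not found


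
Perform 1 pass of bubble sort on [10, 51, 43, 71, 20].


Initial: [10, 51, 43, 71, 20]
Pass 1: [10, 43, 51, 20, 71] (2 swaps)

After 1 pass: [10, 43, 51, 20, 71]


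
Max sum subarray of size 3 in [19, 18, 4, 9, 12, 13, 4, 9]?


[0:3]: 41
[1:4]: 31
[2:5]: 25
[3:6]: 34
[4:7]: 29
[5:8]: 26

Max: 41 at [0:3]


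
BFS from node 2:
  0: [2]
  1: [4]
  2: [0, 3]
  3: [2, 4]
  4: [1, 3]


Visit 2, enqueue [0, 3]
Visit 0, enqueue []
Visit 3, enqueue [4]
Visit 4, enqueue [1]
Visit 1, enqueue []

BFS order: [2, 0, 3, 4, 1]


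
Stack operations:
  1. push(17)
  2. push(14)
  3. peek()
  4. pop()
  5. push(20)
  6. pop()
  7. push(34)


push(17) -> [17]
push(14) -> [17, 14]
peek()->14
pop()->14, [17]
push(20) -> [17, 20]
pop()->20, [17]
push(34) -> [17, 34]

Final stack: [17, 34]


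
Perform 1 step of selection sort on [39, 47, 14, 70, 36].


Initial: [39, 47, 14, 70, 36]
Step 1: min=14 at 2
  Swap: [14, 47, 39, 70, 36]

After 1 step: [14, 47, 39, 70, 36]


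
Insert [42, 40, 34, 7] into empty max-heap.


Insert 42: [42]
Insert 40: [42, 40]
Insert 34: [42, 40, 34]
Insert 7: [42, 40, 34, 7]

Final heap: [42, 40, 34, 7]


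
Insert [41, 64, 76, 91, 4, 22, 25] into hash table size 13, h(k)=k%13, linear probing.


Insert 41: h=2 -> slot 2
Insert 64: h=12 -> slot 12
Insert 76: h=11 -> slot 11
Insert 91: h=0 -> slot 0
Insert 4: h=4 -> slot 4
Insert 22: h=9 -> slot 9
Insert 25: h=12, 2 probes -> slot 1

Table: [91, 25, 41, None, 4, None, None, None, None, 22, None, 76, 64]


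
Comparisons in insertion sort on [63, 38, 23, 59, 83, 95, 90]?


Algorithm: insertion sort
Input: [63, 38, 23, 59, 83, 95, 90]
Sorted: [23, 38, 59, 63, 83, 90, 95]

9


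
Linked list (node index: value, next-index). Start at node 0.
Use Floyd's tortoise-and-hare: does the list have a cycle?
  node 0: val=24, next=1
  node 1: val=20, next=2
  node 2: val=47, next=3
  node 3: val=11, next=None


Floyd's tortoise (slow, +1) and hare (fast, +2):
  init: slow=0, fast=0
  step 1: slow=1, fast=2
  step 2: fast 2->3->None, no cycle

Cycle: no


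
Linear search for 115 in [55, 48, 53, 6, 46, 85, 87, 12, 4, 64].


i=0: 55!=115
i=1: 48!=115
i=2: 53!=115
i=3: 6!=115
i=4: 46!=115
i=5: 85!=115
i=6: 87!=115
i=7: 12!=115
i=8: 4!=115
i=9: 64!=115

Not found, 10 comps


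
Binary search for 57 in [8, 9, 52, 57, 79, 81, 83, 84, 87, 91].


Step 1: lo=0, hi=9, mid=4, val=79
Step 2: lo=0, hi=3, mid=1, val=9
Step 3: lo=2, hi=3, mid=2, val=52
Step 4: lo=3, hi=3, mid=3, val=57

Found at index 3


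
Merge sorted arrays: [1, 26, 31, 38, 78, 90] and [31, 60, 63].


Take 1 from A
Take 26 from A
Take 31 from A
Take 31 from B
Take 38 from A
Take 60 from B
Take 63 from B

Merged: [1, 26, 31, 31, 38, 60, 63, 78, 90]


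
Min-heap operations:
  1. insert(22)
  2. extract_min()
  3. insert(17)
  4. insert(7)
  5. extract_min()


insert(22) -> [22]
extract_min()->22, []
insert(17) -> [17]
insert(7) -> [7, 17]
extract_min()->7, [17]

Final heap: [17]


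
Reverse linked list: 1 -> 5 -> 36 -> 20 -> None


Step 1: curr=1, set curr.next=prev(None) | reversed so far: 1
Step 2: curr=5, set curr.next=prev(1) | reversed so far: 5 -> 1
Step 3: curr=36, set curr.next=prev(5) | reversed so far: 36 -> 5 -> 1
Step 4: curr=20, set curr.next=prev(36) | reversed so far: 20 -> 36 -> 5 -> 1

20 -> 36 -> 5 -> 1 -> None


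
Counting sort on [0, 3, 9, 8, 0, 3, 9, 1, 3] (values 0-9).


Input: [0, 3, 9, 8, 0, 3, 9, 1, 3]
Counts: [2, 1, 0, 3, 0, 0, 0, 0, 1, 2]

Sorted: [0, 0, 1, 3, 3, 3, 8, 9, 9]


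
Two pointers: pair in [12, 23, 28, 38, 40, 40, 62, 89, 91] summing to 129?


lo=0(12)+hi=8(91)=103
lo=1(23)+hi=8(91)=114
lo=2(28)+hi=8(91)=119
lo=3(38)+hi=8(91)=129

Yes: 38+91=129


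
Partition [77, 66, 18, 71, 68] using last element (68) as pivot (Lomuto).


Pivot: 68
  66 <= 68: swap -> [66, 77, 18, 71, 68]
  18 <= 68: swap -> [66, 18, 77, 71, 68]
Place pivot at 2: [66, 18, 68, 71, 77]

Partitioned: [66, 18, 68, 71, 77]


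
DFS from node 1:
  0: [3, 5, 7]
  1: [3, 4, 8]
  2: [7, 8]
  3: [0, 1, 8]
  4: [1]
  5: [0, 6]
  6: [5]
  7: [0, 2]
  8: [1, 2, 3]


Visit 1, push [8, 4, 3]
Visit 3, push [8, 0]
Visit 0, push [7, 5]
Visit 5, push [6]
Visit 6, push []
Visit 7, push [2]
Visit 2, push [8]
Visit 8, push []
Visit 4, push []

DFS order: [1, 3, 0, 5, 6, 7, 2, 8, 4]


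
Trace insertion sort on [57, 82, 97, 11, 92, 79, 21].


Initial: [57, 82, 97, 11, 92, 79, 21]
Insert 82: [57, 82, 97, 11, 92, 79, 21]
Insert 97: [57, 82, 97, 11, 92, 79, 21]
Insert 11: [11, 57, 82, 97, 92, 79, 21]
Insert 92: [11, 57, 82, 92, 97, 79, 21]
Insert 79: [11, 57, 79, 82, 92, 97, 21]
Insert 21: [11, 21, 57, 79, 82, 92, 97]

Sorted: [11, 21, 57, 79, 82, 92, 97]


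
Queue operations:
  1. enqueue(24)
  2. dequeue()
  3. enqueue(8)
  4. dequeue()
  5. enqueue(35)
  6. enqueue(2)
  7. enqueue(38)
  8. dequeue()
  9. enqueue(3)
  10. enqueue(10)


enqueue(24) -> [24]
dequeue()->24, []
enqueue(8) -> [8]
dequeue()->8, []
enqueue(35) -> [35]
enqueue(2) -> [35, 2]
enqueue(38) -> [35, 2, 38]
dequeue()->35, [2, 38]
enqueue(3) -> [2, 38, 3]
enqueue(10) -> [2, 38, 3, 10]

Final queue: [2, 38, 3, 10]


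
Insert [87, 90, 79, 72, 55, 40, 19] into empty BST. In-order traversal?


Insert 87: root
Insert 90: R from 87
Insert 79: L from 87
Insert 72: L from 87 -> L from 79
Insert 55: L from 87 -> L from 79 -> L from 72
Insert 40: L from 87 -> L from 79 -> L from 72 -> L from 55
Insert 19: L from 87 -> L from 79 -> L from 72 -> L from 55 -> L from 40

In-order: [19, 40, 55, 72, 79, 87, 90]


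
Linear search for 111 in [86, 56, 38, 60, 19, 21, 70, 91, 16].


i=0: 86!=111
i=1: 56!=111
i=2: 38!=111
i=3: 60!=111
i=4: 19!=111
i=5: 21!=111
i=6: 70!=111
i=7: 91!=111
i=8: 16!=111

Not found, 9 comps


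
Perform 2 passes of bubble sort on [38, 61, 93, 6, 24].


Initial: [38, 61, 93, 6, 24]
Pass 1: [38, 61, 6, 24, 93] (2 swaps)
Pass 2: [38, 6, 24, 61, 93] (2 swaps)

After 2 passes: [38, 6, 24, 61, 93]


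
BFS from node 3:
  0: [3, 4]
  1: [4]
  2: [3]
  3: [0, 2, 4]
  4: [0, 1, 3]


Visit 3, enqueue [0, 2, 4]
Visit 0, enqueue []
Visit 2, enqueue []
Visit 4, enqueue [1]
Visit 1, enqueue []

BFS order: [3, 0, 2, 4, 1]


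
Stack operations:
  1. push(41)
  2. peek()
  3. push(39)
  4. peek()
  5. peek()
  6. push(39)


push(41) -> [41]
peek()->41
push(39) -> [41, 39]
peek()->39
peek()->39
push(39) -> [41, 39, 39]

Final stack: [41, 39, 39]


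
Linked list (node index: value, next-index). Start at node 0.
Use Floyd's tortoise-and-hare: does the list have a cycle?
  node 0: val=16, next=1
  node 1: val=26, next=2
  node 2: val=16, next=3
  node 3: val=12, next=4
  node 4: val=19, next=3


Floyd's tortoise (slow, +1) and hare (fast, +2):
  init: slow=0, fast=0
  step 1: slow=1, fast=2
  step 2: slow=2, fast=4
  step 3: slow=3, fast=4
  step 4: slow=4, fast=4
  slow == fast at node 4: cycle detected

Cycle: yes


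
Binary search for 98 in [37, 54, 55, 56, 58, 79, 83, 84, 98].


Step 1: lo=0, hi=8, mid=4, val=58
Step 2: lo=5, hi=8, mid=6, val=83
Step 3: lo=7, hi=8, mid=7, val=84
Step 4: lo=8, hi=8, mid=8, val=98

Found at index 8


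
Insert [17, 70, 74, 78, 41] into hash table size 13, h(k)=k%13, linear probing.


Insert 17: h=4 -> slot 4
Insert 70: h=5 -> slot 5
Insert 74: h=9 -> slot 9
Insert 78: h=0 -> slot 0
Insert 41: h=2 -> slot 2

Table: [78, None, 41, None, 17, 70, None, None, None, 74, None, None, None]


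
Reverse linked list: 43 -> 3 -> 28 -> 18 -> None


Step 1: curr=43, set curr.next=prev(None) | reversed so far: 43
Step 2: curr=3, set curr.next=prev(43) | reversed so far: 3 -> 43
Step 3: curr=28, set curr.next=prev(3) | reversed so far: 28 -> 3 -> 43
Step 4: curr=18, set curr.next=prev(28) | reversed so far: 18 -> 28 -> 3 -> 43

18 -> 28 -> 3 -> 43 -> None


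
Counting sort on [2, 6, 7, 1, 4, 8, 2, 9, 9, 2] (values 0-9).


Input: [2, 6, 7, 1, 4, 8, 2, 9, 9, 2]
Counts: [0, 1, 3, 0, 1, 0, 1, 1, 1, 2]

Sorted: [1, 2, 2, 2, 4, 6, 7, 8, 9, 9]


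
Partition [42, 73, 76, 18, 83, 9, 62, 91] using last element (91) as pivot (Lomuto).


Pivot: 91
  42 <= 91: advance i (no swap)
  73 <= 91: advance i (no swap)
  76 <= 91: advance i (no swap)
  18 <= 91: advance i (no swap)
  83 <= 91: advance i (no swap)
  9 <= 91: advance i (no swap)
  62 <= 91: advance i (no swap)
Place pivot at 7: [42, 73, 76, 18, 83, 9, 62, 91]

Partitioned: [42, 73, 76, 18, 83, 9, 62, 91]


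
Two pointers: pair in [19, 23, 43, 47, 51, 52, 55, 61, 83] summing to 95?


lo=0(19)+hi=8(83)=102
lo=0(19)+hi=7(61)=80
lo=1(23)+hi=7(61)=84
lo=2(43)+hi=7(61)=104
lo=2(43)+hi=6(55)=98
lo=2(43)+hi=5(52)=95

Yes: 43+52=95


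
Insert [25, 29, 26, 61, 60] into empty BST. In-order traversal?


Insert 25: root
Insert 29: R from 25
Insert 26: R from 25 -> L from 29
Insert 61: R from 25 -> R from 29
Insert 60: R from 25 -> R from 29 -> L from 61

In-order: [25, 26, 29, 60, 61]


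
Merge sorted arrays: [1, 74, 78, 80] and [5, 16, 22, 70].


Take 1 from A
Take 5 from B
Take 16 from B
Take 22 from B
Take 70 from B

Merged: [1, 5, 16, 22, 70, 74, 78, 80]


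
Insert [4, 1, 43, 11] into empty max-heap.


Insert 4: [4]
Insert 1: [4, 1]
Insert 43: [43, 1, 4]
Insert 11: [43, 11, 4, 1]

Final heap: [43, 11, 4, 1]


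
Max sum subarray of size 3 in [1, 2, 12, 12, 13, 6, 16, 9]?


[0:3]: 15
[1:4]: 26
[2:5]: 37
[3:6]: 31
[4:7]: 35
[5:8]: 31

Max: 37 at [2:5]


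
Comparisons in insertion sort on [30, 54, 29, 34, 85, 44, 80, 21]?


Algorithm: insertion sort
Input: [30, 54, 29, 34, 85, 44, 80, 21]
Sorted: [21, 29, 30, 34, 44, 54, 80, 85]

18


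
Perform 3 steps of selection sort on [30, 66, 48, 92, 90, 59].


Initial: [30, 66, 48, 92, 90, 59]
Step 1: min=30 at 0
  Swap: [30, 66, 48, 92, 90, 59]
Step 2: min=48 at 2
  Swap: [30, 48, 66, 92, 90, 59]
Step 3: min=59 at 5
  Swap: [30, 48, 59, 92, 90, 66]

After 3 steps: [30, 48, 59, 92, 90, 66]


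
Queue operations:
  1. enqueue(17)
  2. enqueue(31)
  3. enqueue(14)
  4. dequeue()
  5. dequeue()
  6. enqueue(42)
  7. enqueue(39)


enqueue(17) -> [17]
enqueue(31) -> [17, 31]
enqueue(14) -> [17, 31, 14]
dequeue()->17, [31, 14]
dequeue()->31, [14]
enqueue(42) -> [14, 42]
enqueue(39) -> [14, 42, 39]

Final queue: [14, 42, 39]


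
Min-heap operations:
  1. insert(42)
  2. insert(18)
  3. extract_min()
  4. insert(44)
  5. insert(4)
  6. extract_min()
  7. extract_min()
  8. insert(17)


insert(42) -> [42]
insert(18) -> [18, 42]
extract_min()->18, [42]
insert(44) -> [42, 44]
insert(4) -> [4, 44, 42]
extract_min()->4, [42, 44]
extract_min()->42, [44]
insert(17) -> [17, 44]

Final heap: [17, 44]


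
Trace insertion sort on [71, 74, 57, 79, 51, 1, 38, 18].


Initial: [71, 74, 57, 79, 51, 1, 38, 18]
Insert 74: [71, 74, 57, 79, 51, 1, 38, 18]
Insert 57: [57, 71, 74, 79, 51, 1, 38, 18]
Insert 79: [57, 71, 74, 79, 51, 1, 38, 18]
Insert 51: [51, 57, 71, 74, 79, 1, 38, 18]
Insert 1: [1, 51, 57, 71, 74, 79, 38, 18]
Insert 38: [1, 38, 51, 57, 71, 74, 79, 18]
Insert 18: [1, 18, 38, 51, 57, 71, 74, 79]

Sorted: [1, 18, 38, 51, 57, 71, 74, 79]


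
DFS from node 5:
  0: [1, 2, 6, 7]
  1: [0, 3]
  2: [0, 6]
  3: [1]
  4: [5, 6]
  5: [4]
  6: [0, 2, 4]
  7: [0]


Visit 5, push [4]
Visit 4, push [6]
Visit 6, push [2, 0]
Visit 0, push [7, 2, 1]
Visit 1, push [3]
Visit 3, push []
Visit 2, push []
Visit 7, push []

DFS order: [5, 4, 6, 0, 1, 3, 2, 7]


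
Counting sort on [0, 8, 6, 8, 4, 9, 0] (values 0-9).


Input: [0, 8, 6, 8, 4, 9, 0]
Counts: [2, 0, 0, 0, 1, 0, 1, 0, 2, 1]

Sorted: [0, 0, 4, 6, 8, 8, 9]


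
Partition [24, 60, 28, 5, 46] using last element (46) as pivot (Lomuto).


Pivot: 46
  24 <= 46: advance i (no swap)
  28 <= 46: swap -> [24, 28, 60, 5, 46]
  5 <= 46: swap -> [24, 28, 5, 60, 46]
Place pivot at 3: [24, 28, 5, 46, 60]

Partitioned: [24, 28, 5, 46, 60]


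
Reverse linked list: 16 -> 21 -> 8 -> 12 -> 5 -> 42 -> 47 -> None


Step 1: curr=16, set curr.next=prev(None) | reversed so far: 16
Step 2: curr=21, set curr.next=prev(16) | reversed so far: 21 -> 16
Step 3: curr=8, set curr.next=prev(21) | reversed so far: 8 -> 21 -> 16
Step 4: curr=12, set curr.next=prev(8) | reversed so far: 12 -> 8 -> 21 -> 16
Step 5: curr=5, set curr.next=prev(12) | reversed so far: 5 -> 12 -> 8 -> 21 -> 16
Step 6: curr=42, set curr.next=prev(5) | reversed so far: 42 -> 5 -> 12 -> 8 -> 21 -> 16
Step 7: curr=47, set curr.next=prev(42) | reversed so far: 47 -> 42 -> 5 -> 12 -> 8 -> 21 -> 16

47 -> 42 -> 5 -> 12 -> 8 -> 21 -> 16 -> None


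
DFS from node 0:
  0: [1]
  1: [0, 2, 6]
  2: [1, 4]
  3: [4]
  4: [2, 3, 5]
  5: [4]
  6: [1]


Visit 0, push [1]
Visit 1, push [6, 2]
Visit 2, push [4]
Visit 4, push [5, 3]
Visit 3, push []
Visit 5, push []
Visit 6, push []

DFS order: [0, 1, 2, 4, 3, 5, 6]


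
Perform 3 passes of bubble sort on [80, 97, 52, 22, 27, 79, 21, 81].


Initial: [80, 97, 52, 22, 27, 79, 21, 81]
Pass 1: [80, 52, 22, 27, 79, 21, 81, 97] (6 swaps)
Pass 2: [52, 22, 27, 79, 21, 80, 81, 97] (5 swaps)
Pass 3: [22, 27, 52, 21, 79, 80, 81, 97] (3 swaps)

After 3 passes: [22, 27, 52, 21, 79, 80, 81, 97]


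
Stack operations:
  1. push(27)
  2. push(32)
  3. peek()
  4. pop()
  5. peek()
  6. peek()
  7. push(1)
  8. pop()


push(27) -> [27]
push(32) -> [27, 32]
peek()->32
pop()->32, [27]
peek()->27
peek()->27
push(1) -> [27, 1]
pop()->1, [27]

Final stack: [27]


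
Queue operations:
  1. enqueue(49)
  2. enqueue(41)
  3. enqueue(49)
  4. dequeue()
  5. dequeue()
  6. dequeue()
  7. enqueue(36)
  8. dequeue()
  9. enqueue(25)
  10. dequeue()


enqueue(49) -> [49]
enqueue(41) -> [49, 41]
enqueue(49) -> [49, 41, 49]
dequeue()->49, [41, 49]
dequeue()->41, [49]
dequeue()->49, []
enqueue(36) -> [36]
dequeue()->36, []
enqueue(25) -> [25]
dequeue()->25, []

Final queue: []


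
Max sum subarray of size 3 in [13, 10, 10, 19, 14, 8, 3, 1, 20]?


[0:3]: 33
[1:4]: 39
[2:5]: 43
[3:6]: 41
[4:7]: 25
[5:8]: 12
[6:9]: 24

Max: 43 at [2:5]


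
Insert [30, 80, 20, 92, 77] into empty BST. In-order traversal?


Insert 30: root
Insert 80: R from 30
Insert 20: L from 30
Insert 92: R from 30 -> R from 80
Insert 77: R from 30 -> L from 80

In-order: [20, 30, 77, 80, 92]


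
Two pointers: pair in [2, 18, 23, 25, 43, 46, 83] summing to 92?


lo=0(2)+hi=6(83)=85
lo=1(18)+hi=6(83)=101
lo=1(18)+hi=5(46)=64
lo=2(23)+hi=5(46)=69
lo=3(25)+hi=5(46)=71
lo=4(43)+hi=5(46)=89

No pair found


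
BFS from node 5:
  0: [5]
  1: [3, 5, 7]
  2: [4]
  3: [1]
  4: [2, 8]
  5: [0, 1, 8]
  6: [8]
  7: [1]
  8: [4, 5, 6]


Visit 5, enqueue [0, 1, 8]
Visit 0, enqueue []
Visit 1, enqueue [3, 7]
Visit 8, enqueue [4, 6]
Visit 3, enqueue []
Visit 7, enqueue []
Visit 4, enqueue [2]
Visit 6, enqueue []
Visit 2, enqueue []

BFS order: [5, 0, 1, 8, 3, 7, 4, 6, 2]


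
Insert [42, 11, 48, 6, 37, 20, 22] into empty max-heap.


Insert 42: [42]
Insert 11: [42, 11]
Insert 48: [48, 11, 42]
Insert 6: [48, 11, 42, 6]
Insert 37: [48, 37, 42, 6, 11]
Insert 20: [48, 37, 42, 6, 11, 20]
Insert 22: [48, 37, 42, 6, 11, 20, 22]

Final heap: [48, 37, 42, 6, 11, 20, 22]


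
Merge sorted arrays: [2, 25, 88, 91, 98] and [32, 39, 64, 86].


Take 2 from A
Take 25 from A
Take 32 from B
Take 39 from B
Take 64 from B
Take 86 from B

Merged: [2, 25, 32, 39, 64, 86, 88, 91, 98]


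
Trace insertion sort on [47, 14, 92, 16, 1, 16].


Initial: [47, 14, 92, 16, 1, 16]
Insert 14: [14, 47, 92, 16, 1, 16]
Insert 92: [14, 47, 92, 16, 1, 16]
Insert 16: [14, 16, 47, 92, 1, 16]
Insert 1: [1, 14, 16, 47, 92, 16]
Insert 16: [1, 14, 16, 16, 47, 92]

Sorted: [1, 14, 16, 16, 47, 92]


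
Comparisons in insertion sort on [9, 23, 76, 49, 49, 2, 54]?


Algorithm: insertion sort
Input: [9, 23, 76, 49, 49, 2, 54]
Sorted: [2, 9, 23, 49, 49, 54, 76]

13


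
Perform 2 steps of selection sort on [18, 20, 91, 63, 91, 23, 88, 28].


Initial: [18, 20, 91, 63, 91, 23, 88, 28]
Step 1: min=18 at 0
  Swap: [18, 20, 91, 63, 91, 23, 88, 28]
Step 2: min=20 at 1
  Swap: [18, 20, 91, 63, 91, 23, 88, 28]

After 2 steps: [18, 20, 91, 63, 91, 23, 88, 28]


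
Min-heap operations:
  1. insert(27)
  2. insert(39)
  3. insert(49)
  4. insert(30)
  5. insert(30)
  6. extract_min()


insert(27) -> [27]
insert(39) -> [27, 39]
insert(49) -> [27, 39, 49]
insert(30) -> [27, 30, 49, 39]
insert(30) -> [27, 30, 49, 39, 30]
extract_min()->27, [30, 30, 49, 39]

Final heap: [30, 30, 49, 39]


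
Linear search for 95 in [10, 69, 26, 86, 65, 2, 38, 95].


i=0: 10!=95
i=1: 69!=95
i=2: 26!=95
i=3: 86!=95
i=4: 65!=95
i=5: 2!=95
i=6: 38!=95
i=7: 95==95 found!

Found at 7, 8 comps


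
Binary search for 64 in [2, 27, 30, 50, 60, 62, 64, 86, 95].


Step 1: lo=0, hi=8, mid=4, val=60
Step 2: lo=5, hi=8, mid=6, val=64

Found at index 6


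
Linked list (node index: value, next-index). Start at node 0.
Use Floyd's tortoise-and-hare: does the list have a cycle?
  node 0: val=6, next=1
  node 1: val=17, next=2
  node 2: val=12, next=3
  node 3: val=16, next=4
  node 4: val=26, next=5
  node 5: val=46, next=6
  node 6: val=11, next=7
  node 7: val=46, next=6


Floyd's tortoise (slow, +1) and hare (fast, +2):
  init: slow=0, fast=0
  step 1: slow=1, fast=2
  step 2: slow=2, fast=4
  step 3: slow=3, fast=6
  step 4: slow=4, fast=6
  step 5: slow=5, fast=6
  step 6: slow=6, fast=6
  slow == fast at node 6: cycle detected

Cycle: yes


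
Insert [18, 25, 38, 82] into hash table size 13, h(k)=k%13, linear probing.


Insert 18: h=5 -> slot 5
Insert 25: h=12 -> slot 12
Insert 38: h=12, 1 probes -> slot 0
Insert 82: h=4 -> slot 4

Table: [38, None, None, None, 82, 18, None, None, None, None, None, None, 25]


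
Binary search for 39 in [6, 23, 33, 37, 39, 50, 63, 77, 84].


Step 1: lo=0, hi=8, mid=4, val=39

Found at index 4


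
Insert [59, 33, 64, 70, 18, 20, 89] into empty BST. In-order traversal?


Insert 59: root
Insert 33: L from 59
Insert 64: R from 59
Insert 70: R from 59 -> R from 64
Insert 18: L from 59 -> L from 33
Insert 20: L from 59 -> L from 33 -> R from 18
Insert 89: R from 59 -> R from 64 -> R from 70

In-order: [18, 20, 33, 59, 64, 70, 89]


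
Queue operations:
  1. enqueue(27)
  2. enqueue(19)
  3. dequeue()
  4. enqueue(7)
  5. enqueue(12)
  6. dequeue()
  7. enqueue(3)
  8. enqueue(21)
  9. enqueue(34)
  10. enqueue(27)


enqueue(27) -> [27]
enqueue(19) -> [27, 19]
dequeue()->27, [19]
enqueue(7) -> [19, 7]
enqueue(12) -> [19, 7, 12]
dequeue()->19, [7, 12]
enqueue(3) -> [7, 12, 3]
enqueue(21) -> [7, 12, 3, 21]
enqueue(34) -> [7, 12, 3, 21, 34]
enqueue(27) -> [7, 12, 3, 21, 34, 27]

Final queue: [7, 12, 3, 21, 34, 27]


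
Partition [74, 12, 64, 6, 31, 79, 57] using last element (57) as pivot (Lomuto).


Pivot: 57
  12 <= 57: swap -> [12, 74, 64, 6, 31, 79, 57]
  6 <= 57: swap -> [12, 6, 64, 74, 31, 79, 57]
  31 <= 57: swap -> [12, 6, 31, 74, 64, 79, 57]
Place pivot at 3: [12, 6, 31, 57, 64, 79, 74]

Partitioned: [12, 6, 31, 57, 64, 79, 74]


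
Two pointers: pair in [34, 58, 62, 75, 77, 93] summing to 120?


lo=0(34)+hi=5(93)=127
lo=0(34)+hi=4(77)=111
lo=1(58)+hi=4(77)=135
lo=1(58)+hi=3(75)=133
lo=1(58)+hi=2(62)=120

Yes: 58+62=120


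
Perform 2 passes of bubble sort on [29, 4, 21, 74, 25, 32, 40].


Initial: [29, 4, 21, 74, 25, 32, 40]
Pass 1: [4, 21, 29, 25, 32, 40, 74] (5 swaps)
Pass 2: [4, 21, 25, 29, 32, 40, 74] (1 swaps)

After 2 passes: [4, 21, 25, 29, 32, 40, 74]


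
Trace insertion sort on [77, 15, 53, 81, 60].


Initial: [77, 15, 53, 81, 60]
Insert 15: [15, 77, 53, 81, 60]
Insert 53: [15, 53, 77, 81, 60]
Insert 81: [15, 53, 77, 81, 60]
Insert 60: [15, 53, 60, 77, 81]

Sorted: [15, 53, 60, 77, 81]


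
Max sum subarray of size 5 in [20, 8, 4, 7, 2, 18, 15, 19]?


[0:5]: 41
[1:6]: 39
[2:7]: 46
[3:8]: 61

Max: 61 at [3:8]


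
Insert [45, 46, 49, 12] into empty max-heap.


Insert 45: [45]
Insert 46: [46, 45]
Insert 49: [49, 45, 46]
Insert 12: [49, 45, 46, 12]

Final heap: [49, 45, 46, 12]


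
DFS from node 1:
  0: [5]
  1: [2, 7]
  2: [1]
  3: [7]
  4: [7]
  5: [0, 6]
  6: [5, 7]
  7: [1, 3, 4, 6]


Visit 1, push [7, 2]
Visit 2, push []
Visit 7, push [6, 4, 3]
Visit 3, push []
Visit 4, push []
Visit 6, push [5]
Visit 5, push [0]
Visit 0, push []

DFS order: [1, 2, 7, 3, 4, 6, 5, 0]


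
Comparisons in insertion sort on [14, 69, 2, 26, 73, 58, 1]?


Algorithm: insertion sort
Input: [14, 69, 2, 26, 73, 58, 1]
Sorted: [1, 2, 14, 26, 58, 69, 73]

15


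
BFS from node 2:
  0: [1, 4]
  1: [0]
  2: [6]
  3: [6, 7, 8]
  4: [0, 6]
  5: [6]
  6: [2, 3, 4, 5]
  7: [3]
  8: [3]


Visit 2, enqueue [6]
Visit 6, enqueue [3, 4, 5]
Visit 3, enqueue [7, 8]
Visit 4, enqueue [0]
Visit 5, enqueue []
Visit 7, enqueue []
Visit 8, enqueue []
Visit 0, enqueue [1]
Visit 1, enqueue []

BFS order: [2, 6, 3, 4, 5, 7, 8, 0, 1]


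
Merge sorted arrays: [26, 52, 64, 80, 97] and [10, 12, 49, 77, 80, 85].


Take 10 from B
Take 12 from B
Take 26 from A
Take 49 from B
Take 52 from A
Take 64 from A
Take 77 from B
Take 80 from A
Take 80 from B
Take 85 from B

Merged: [10, 12, 26, 49, 52, 64, 77, 80, 80, 85, 97]


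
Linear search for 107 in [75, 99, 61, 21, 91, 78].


i=0: 75!=107
i=1: 99!=107
i=2: 61!=107
i=3: 21!=107
i=4: 91!=107
i=5: 78!=107

Not found, 6 comps


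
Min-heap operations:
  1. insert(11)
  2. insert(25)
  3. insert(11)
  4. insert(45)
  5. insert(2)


insert(11) -> [11]
insert(25) -> [11, 25]
insert(11) -> [11, 25, 11]
insert(45) -> [11, 25, 11, 45]
insert(2) -> [2, 11, 11, 45, 25]

Final heap: [2, 11, 11, 45, 25]


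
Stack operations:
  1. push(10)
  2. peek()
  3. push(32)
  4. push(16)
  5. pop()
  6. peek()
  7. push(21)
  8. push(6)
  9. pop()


push(10) -> [10]
peek()->10
push(32) -> [10, 32]
push(16) -> [10, 32, 16]
pop()->16, [10, 32]
peek()->32
push(21) -> [10, 32, 21]
push(6) -> [10, 32, 21, 6]
pop()->6, [10, 32, 21]

Final stack: [10, 32, 21]


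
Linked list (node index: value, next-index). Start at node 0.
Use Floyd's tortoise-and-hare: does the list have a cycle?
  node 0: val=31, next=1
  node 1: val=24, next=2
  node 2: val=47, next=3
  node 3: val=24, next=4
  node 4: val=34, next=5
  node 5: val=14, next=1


Floyd's tortoise (slow, +1) and hare (fast, +2):
  init: slow=0, fast=0
  step 1: slow=1, fast=2
  step 2: slow=2, fast=4
  step 3: slow=3, fast=1
  step 4: slow=4, fast=3
  step 5: slow=5, fast=5
  slow == fast at node 5: cycle detected

Cycle: yes


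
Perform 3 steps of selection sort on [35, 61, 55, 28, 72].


Initial: [35, 61, 55, 28, 72]
Step 1: min=28 at 3
  Swap: [28, 61, 55, 35, 72]
Step 2: min=35 at 3
  Swap: [28, 35, 55, 61, 72]
Step 3: min=55 at 2
  Swap: [28, 35, 55, 61, 72]

After 3 steps: [28, 35, 55, 61, 72]


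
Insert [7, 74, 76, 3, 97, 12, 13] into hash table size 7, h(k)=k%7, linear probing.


Insert 7: h=0 -> slot 0
Insert 74: h=4 -> slot 4
Insert 76: h=6 -> slot 6
Insert 3: h=3 -> slot 3
Insert 97: h=6, 2 probes -> slot 1
Insert 12: h=5 -> slot 5
Insert 13: h=6, 3 probes -> slot 2

Table: [7, 97, 13, 3, 74, 12, 76]


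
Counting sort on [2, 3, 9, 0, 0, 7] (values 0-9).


Input: [2, 3, 9, 0, 0, 7]
Counts: [2, 0, 1, 1, 0, 0, 0, 1, 0, 1]

Sorted: [0, 0, 2, 3, 7, 9]


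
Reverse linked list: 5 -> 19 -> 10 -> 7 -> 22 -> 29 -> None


Step 1: curr=5, set curr.next=prev(None) | reversed so far: 5
Step 2: curr=19, set curr.next=prev(5) | reversed so far: 19 -> 5
Step 3: curr=10, set curr.next=prev(19) | reversed so far: 10 -> 19 -> 5
Step 4: curr=7, set curr.next=prev(10) | reversed so far: 7 -> 10 -> 19 -> 5
Step 5: curr=22, set curr.next=prev(7) | reversed so far: 22 -> 7 -> 10 -> 19 -> 5
Step 6: curr=29, set curr.next=prev(22) | reversed so far: 29 -> 22 -> 7 -> 10 -> 19 -> 5

29 -> 22 -> 7 -> 10 -> 19 -> 5 -> None


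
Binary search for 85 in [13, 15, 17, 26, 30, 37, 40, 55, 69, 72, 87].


Step 1: lo=0, hi=10, mid=5, val=37
Step 2: lo=6, hi=10, mid=8, val=69
Step 3: lo=9, hi=10, mid=9, val=72
Step 4: lo=10, hi=10, mid=10, val=87

Not found


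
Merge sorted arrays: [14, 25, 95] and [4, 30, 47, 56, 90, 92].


Take 4 from B
Take 14 from A
Take 25 from A
Take 30 from B
Take 47 from B
Take 56 from B
Take 90 from B
Take 92 from B

Merged: [4, 14, 25, 30, 47, 56, 90, 92, 95]


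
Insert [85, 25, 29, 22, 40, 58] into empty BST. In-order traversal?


Insert 85: root
Insert 25: L from 85
Insert 29: L from 85 -> R from 25
Insert 22: L from 85 -> L from 25
Insert 40: L from 85 -> R from 25 -> R from 29
Insert 58: L from 85 -> R from 25 -> R from 29 -> R from 40

In-order: [22, 25, 29, 40, 58, 85]


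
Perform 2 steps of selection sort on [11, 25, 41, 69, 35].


Initial: [11, 25, 41, 69, 35]
Step 1: min=11 at 0
  Swap: [11, 25, 41, 69, 35]
Step 2: min=25 at 1
  Swap: [11, 25, 41, 69, 35]

After 2 steps: [11, 25, 41, 69, 35]


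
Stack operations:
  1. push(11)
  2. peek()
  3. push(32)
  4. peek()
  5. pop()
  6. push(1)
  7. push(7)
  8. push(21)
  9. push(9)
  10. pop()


push(11) -> [11]
peek()->11
push(32) -> [11, 32]
peek()->32
pop()->32, [11]
push(1) -> [11, 1]
push(7) -> [11, 1, 7]
push(21) -> [11, 1, 7, 21]
push(9) -> [11, 1, 7, 21, 9]
pop()->9, [11, 1, 7, 21]

Final stack: [11, 1, 7, 21]


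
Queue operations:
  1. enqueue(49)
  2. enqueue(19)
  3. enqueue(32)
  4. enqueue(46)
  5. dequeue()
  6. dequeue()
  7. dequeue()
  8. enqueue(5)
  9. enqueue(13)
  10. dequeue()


enqueue(49) -> [49]
enqueue(19) -> [49, 19]
enqueue(32) -> [49, 19, 32]
enqueue(46) -> [49, 19, 32, 46]
dequeue()->49, [19, 32, 46]
dequeue()->19, [32, 46]
dequeue()->32, [46]
enqueue(5) -> [46, 5]
enqueue(13) -> [46, 5, 13]
dequeue()->46, [5, 13]

Final queue: [5, 13]


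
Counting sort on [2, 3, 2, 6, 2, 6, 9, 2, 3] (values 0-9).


Input: [2, 3, 2, 6, 2, 6, 9, 2, 3]
Counts: [0, 0, 4, 2, 0, 0, 2, 0, 0, 1]

Sorted: [2, 2, 2, 2, 3, 3, 6, 6, 9]


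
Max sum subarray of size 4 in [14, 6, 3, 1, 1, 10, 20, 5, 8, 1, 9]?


[0:4]: 24
[1:5]: 11
[2:6]: 15
[3:7]: 32
[4:8]: 36
[5:9]: 43
[6:10]: 34
[7:11]: 23

Max: 43 at [5:9]


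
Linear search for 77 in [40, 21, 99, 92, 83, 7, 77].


i=0: 40!=77
i=1: 21!=77
i=2: 99!=77
i=3: 92!=77
i=4: 83!=77
i=5: 7!=77
i=6: 77==77 found!

Found at 6, 7 comps


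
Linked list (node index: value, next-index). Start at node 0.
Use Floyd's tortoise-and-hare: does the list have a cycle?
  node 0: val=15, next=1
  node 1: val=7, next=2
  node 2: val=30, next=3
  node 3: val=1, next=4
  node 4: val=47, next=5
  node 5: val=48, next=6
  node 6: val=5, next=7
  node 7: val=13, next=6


Floyd's tortoise (slow, +1) and hare (fast, +2):
  init: slow=0, fast=0
  step 1: slow=1, fast=2
  step 2: slow=2, fast=4
  step 3: slow=3, fast=6
  step 4: slow=4, fast=6
  step 5: slow=5, fast=6
  step 6: slow=6, fast=6
  slow == fast at node 6: cycle detected

Cycle: yes


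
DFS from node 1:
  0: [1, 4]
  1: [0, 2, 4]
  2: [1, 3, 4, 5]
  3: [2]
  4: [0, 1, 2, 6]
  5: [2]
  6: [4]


Visit 1, push [4, 2, 0]
Visit 0, push [4]
Visit 4, push [6, 2]
Visit 2, push [5, 3]
Visit 3, push []
Visit 5, push []
Visit 6, push []

DFS order: [1, 0, 4, 2, 3, 5, 6]
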